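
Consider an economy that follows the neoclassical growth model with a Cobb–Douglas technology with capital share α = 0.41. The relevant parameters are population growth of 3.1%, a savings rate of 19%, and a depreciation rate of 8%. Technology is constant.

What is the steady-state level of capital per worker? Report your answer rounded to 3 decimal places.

k* ≈ 2.487

At the steady state, Δk = 0, so s·k^α = (n + δ)·k.
Rearranging, k^(1−α) = s / (n + δ).
k^0.59 = 0.19 / (0.031 + 0.080) = 0.19 / 0.111 = 1.7117
k* = 1.7117^(1/0.59) ≈ 2.4868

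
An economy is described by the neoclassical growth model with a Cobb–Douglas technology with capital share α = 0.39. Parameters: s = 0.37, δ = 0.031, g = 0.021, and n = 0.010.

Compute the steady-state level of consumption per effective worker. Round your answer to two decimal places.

c* ≈ 1.97

Steady state requires s·f(k) = (n + g + δ)·k, i.e. s·k^α = (n + g + δ)·k.
Rearranging, k^(1−α) = s / (n + g + δ).
k^0.61 = 0.37 / (0.010 + 0.021 + 0.031) = 0.37 / 0.062 = 5.9677
k* = 5.9677^(1/0.61) ≈ 18.6988
y* = (k*)^α = 18.6988^0.39 ≈ 3.1333
c* = (1 − s)·y* = (1 − 0.37) × 3.1333 ≈ 1.9740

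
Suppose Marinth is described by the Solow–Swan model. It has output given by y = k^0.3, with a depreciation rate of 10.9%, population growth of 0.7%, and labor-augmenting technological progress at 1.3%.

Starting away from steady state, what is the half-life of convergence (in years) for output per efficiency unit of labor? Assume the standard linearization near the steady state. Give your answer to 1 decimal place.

Near the steady state the convergence rate is λ = (1 − α)(n + g + δ).
λ = (1 − 0.3) × 0.129 = 0.7 × 0.129 = 0.0903
Half-life = ln 2 / λ = 0.6931 / 0.0903 ≈ 7.68 years

about 7.7 years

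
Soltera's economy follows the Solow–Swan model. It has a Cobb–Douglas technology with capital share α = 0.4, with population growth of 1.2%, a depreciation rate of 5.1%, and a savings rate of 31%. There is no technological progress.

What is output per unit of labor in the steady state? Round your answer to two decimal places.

Steady state requires s·f(k) = (n + δ)·k, i.e. s·k^α = (n + δ)·k.
Rearranging, k^(1−α) = s / (n + δ).
k^0.6 = 0.31 / (0.012 + 0.051) = 0.31 / 0.063 = 4.9206
k* = 4.9206^(1/0.6) ≈ 14.2352
y* = (k*)^α = 14.2352^0.4 ≈ 2.8930

y* = 2.89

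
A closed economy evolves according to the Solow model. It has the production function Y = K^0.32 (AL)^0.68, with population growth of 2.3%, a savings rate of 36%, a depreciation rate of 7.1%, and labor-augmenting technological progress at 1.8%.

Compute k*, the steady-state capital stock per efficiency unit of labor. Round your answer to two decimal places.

k* ≈ 5.57

In steady state, investment equals break-even investment: s·k^α = (n + g + δ)·k.
Rearranging, k^(1−α) = s / (n + g + δ).
k^0.68 = 0.36 / (0.023 + 0.018 + 0.071) = 0.36 / 0.112 = 3.2143
k* = 3.2143^(1/0.68) ≈ 5.5682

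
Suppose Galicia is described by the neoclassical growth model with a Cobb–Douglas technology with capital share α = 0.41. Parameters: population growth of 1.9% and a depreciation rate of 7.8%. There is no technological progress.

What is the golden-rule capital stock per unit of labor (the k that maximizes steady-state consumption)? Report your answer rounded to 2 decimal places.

The golden rule sets f'(k) = n + δ, i.e. α·k^(α−1) = n + δ.
So k^(1−α) = α / (n + δ) = 0.41 / 0.097 = 4.2268.
k_gold = 4.2268^(1/0.59) ≈ 11.5090

k_gold ≈ 11.51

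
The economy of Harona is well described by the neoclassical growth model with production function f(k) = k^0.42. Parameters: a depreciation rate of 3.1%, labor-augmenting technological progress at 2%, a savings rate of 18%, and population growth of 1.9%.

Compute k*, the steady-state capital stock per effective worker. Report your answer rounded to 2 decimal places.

k* ≈ 5.10

In steady state, investment equals break-even investment: s·k^α = (n + g + δ)·k.
Dividing both sides by k: k^(1−α) = s / (n + g + δ).
k^0.58 = 0.18 / (0.019 + 0.020 + 0.031) = 0.18 / 0.070 = 2.5714
k* = 2.5714^(1/0.58) ≈ 5.0955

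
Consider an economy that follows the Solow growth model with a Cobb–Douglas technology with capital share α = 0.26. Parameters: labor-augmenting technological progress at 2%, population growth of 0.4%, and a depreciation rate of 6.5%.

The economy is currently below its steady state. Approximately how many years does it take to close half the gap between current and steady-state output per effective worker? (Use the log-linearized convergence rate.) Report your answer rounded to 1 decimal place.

half-life ≈ 10.5 years

Near the steady state the convergence rate is λ = (1 − α)(n + g + δ).
λ = (1 − 0.26) × 0.089 = 0.74 × 0.089 = 0.06586
Half-life = ln 2 / λ = 0.6931 / 0.06586 ≈ 10.52 years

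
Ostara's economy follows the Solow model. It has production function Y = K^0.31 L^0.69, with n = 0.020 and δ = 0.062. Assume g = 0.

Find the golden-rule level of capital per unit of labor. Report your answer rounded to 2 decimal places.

The golden rule sets f'(k) = n + δ, i.e. α·k^(α−1) = n + δ.
So k^(1−α) = α / (n + δ) = 0.31 / 0.082 = 3.7805.
k_gold = 3.7805^(1/0.69) ≈ 6.8711

k_gold ≈ 6.87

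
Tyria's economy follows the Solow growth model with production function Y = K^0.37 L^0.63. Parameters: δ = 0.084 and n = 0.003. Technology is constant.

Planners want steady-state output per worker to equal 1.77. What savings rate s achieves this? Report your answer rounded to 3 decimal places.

s ≈ 0.230

At the steady state, Δk = 0, so s·k^α = (n + δ)·k.
Since y* = [s/(n + δ)]^(α/(1−α)), we have s/(n + δ) = (y*)^((1−α)/α) = 1.77^1.7027 = 2.6438.
Therefore s = 2.6438 × (n + δ) = 2.6438 × 0.087 = 0.2300.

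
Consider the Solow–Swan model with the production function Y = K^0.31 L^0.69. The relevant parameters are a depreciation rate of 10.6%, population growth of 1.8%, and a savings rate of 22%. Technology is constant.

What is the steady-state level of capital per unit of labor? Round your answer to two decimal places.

k* ≈ 2.30

In steady state, investment equals break-even investment: s·k^α = (n + δ)·k.
Dividing both sides by k: k^(1−α) = s / (n + δ).
k^0.69 = 0.22 / (0.018 + 0.106) = 0.22 / 0.124 = 1.7742
k* = 1.7742^(1/0.69) ≈ 2.2955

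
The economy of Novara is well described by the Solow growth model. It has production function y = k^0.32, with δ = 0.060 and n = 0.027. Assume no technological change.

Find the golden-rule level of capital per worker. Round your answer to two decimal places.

The golden rule sets f'(k) = n + δ, i.e. α·k^(α−1) = n + δ.
So k^(1−α) = α / (n + δ) = 0.32 / 0.087 = 3.6782.
k_gold = 3.6782^(1/0.68) ≈ 6.7892

k_gold ≈ 6.79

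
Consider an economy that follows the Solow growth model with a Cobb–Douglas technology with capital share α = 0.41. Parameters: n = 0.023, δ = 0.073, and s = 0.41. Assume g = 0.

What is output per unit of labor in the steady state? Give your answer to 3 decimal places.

Steady state requires s·f(k) = (n + δ)·k, i.e. s·k^α = (n + δ)·k.
Rearranging, k^(1−α) = s / (n + δ).
k^0.59 = 0.41 / (0.023 + 0.073) = 0.41 / 0.096 = 4.2708
k* = 4.2708^(1/0.59) ≈ 11.7128
y* = (k*)^α = 11.7128^0.41 ≈ 2.7425

y* ≈ 2.743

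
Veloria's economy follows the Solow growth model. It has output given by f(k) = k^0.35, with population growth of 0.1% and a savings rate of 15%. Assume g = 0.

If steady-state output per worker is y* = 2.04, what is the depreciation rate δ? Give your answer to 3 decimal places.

In steady state, investment equals break-even investment: s·k^α = (n + δ)·k.
Since y* = [s/(n + δ)]^(α/(1−α)), we have s/(n + δ) = (y*)^((1−α)/α) = 2.04^1.8571 = 3.7585.
Therefore n + δ = s / 3.7585 = 0.15 / 3.7585 = 0.0399, so δ = 0.0399 − 0.001 = 0.0389.

δ ≈ 0.039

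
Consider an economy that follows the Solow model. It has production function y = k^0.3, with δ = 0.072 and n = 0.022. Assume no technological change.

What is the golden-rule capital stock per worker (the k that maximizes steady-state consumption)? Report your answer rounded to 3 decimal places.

The golden rule sets f'(k) = n + δ, i.e. α·k^(α−1) = n + δ.
So k^(1−α) = α / (n + δ) = 0.3 / 0.094 = 3.1915.
k_gold = 3.1915^(1/0.7) ≈ 5.2480

k_gold ≈ 5.248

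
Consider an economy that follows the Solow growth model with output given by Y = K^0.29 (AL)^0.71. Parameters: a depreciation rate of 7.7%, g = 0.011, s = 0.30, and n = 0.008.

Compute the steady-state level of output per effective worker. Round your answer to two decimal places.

In steady state, investment equals break-even investment: s·k^α = (n + g + δ)·k.
Rearranging, k^(1−α) = s / (n + g + δ).
k^0.71 = 0.30 / (0.008 + 0.011 + 0.077) = 0.30 / 0.096 = 3.1250
k* = 3.1250^(1/0.71) ≈ 4.9770
y* = (k*)^α = 4.9770^0.29 ≈ 1.5927

y* ≈ 1.59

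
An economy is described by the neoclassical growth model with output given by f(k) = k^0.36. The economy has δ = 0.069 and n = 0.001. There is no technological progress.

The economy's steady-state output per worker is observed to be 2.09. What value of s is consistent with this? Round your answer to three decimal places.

s ≈ 0.260

Steady state requires s·f(k) = (n + δ)·k, i.e. s·k^α = (n + δ)·k.
Since y* = [s/(n + δ)]^(α/(1−α)), we have s/(n + δ) = (y*)^((1−α)/α) = 2.09^1.7778 = 3.7081.
Therefore s = 3.7081 × (n + δ) = 3.7081 × 0.070 = 0.2596.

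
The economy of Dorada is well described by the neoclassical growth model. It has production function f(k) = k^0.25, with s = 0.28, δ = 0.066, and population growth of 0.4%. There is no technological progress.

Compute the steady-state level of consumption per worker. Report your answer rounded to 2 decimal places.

At the steady state, Δk = 0, so s·k^α = (n + δ)·k.
Dividing both sides by k: k^(1−α) = s / (n + δ).
k^0.75 = 0.28 / (0.004 + 0.066) = 0.28 / 0.070 = 4.0000
k* = 4.0000^(1/0.75) ≈ 6.3496
y* = (k*)^α = 6.3496^0.25 ≈ 1.5874
c* = (1 − s)·y* = (1 − 0.28) × 1.5874 ≈ 1.1429

c* = 1.14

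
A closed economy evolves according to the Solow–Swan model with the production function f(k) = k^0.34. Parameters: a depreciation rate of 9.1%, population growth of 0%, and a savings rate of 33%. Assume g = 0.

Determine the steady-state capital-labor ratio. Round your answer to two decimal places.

k* ≈ 7.04

Steady state requires s·f(k) = (n + δ)·k, i.e. s·k^α = (n + δ)·k.
Rearranging, k^(1−α) = s / (n + δ).
k^0.66 = 0.33 / (0.000 + 0.091) = 0.33 / 0.091 = 3.6264
k* = 3.6264^(1/0.66) ≈ 7.0419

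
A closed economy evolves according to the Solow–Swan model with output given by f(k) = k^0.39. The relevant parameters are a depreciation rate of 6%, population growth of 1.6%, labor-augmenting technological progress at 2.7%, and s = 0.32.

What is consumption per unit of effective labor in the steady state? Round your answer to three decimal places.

c* = 1.404

Steady state requires s·f(k) = (n + g + δ)·k, i.e. s·k^α = (n + g + δ)·k.
Rearranging, k^(1−α) = s / (n + g + δ).
k^0.61 = 0.32 / (0.016 + 0.027 + 0.060) = 0.32 / 0.103 = 3.1068
k* = 3.1068^(1/0.61) ≈ 6.4131
y* = (k*)^α = 6.4131^0.39 ≈ 2.0642
c* = (1 − s)·y* = (1 − 0.32) × 2.0642 ≈ 1.4037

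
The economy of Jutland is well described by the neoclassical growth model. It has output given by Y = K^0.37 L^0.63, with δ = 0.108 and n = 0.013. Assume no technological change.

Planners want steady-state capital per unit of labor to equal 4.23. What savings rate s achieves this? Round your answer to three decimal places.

s ≈ 0.300

Steady state requires s·f(k) = (n + δ)·k, i.e. s·k^α = (n + δ)·k.
So s / (n + δ) = (k*)^(1−α) = 4.23^0.63 = 2.4808.
Therefore s = 2.4808 × (n + δ) = 2.4808 × 0.121 = 0.3002.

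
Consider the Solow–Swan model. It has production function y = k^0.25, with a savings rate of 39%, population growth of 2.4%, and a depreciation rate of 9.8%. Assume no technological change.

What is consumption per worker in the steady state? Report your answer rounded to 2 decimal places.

Steady state requires s·f(k) = (n + δ)·k, i.e. s·k^α = (n + δ)·k.
Rearranging, k^(1−α) = s / (n + δ).
k^0.75 = 0.39 / (0.024 + 0.098) = 0.39 / 0.122 = 3.1967
k* = 3.1967^(1/0.75) ≈ 4.7091
y* = (k*)^α = 4.7091^0.25 ≈ 1.4731
c* = (1 − s)·y* = (1 − 0.39) × 1.4731 ≈ 0.8986

c* ≈ 0.90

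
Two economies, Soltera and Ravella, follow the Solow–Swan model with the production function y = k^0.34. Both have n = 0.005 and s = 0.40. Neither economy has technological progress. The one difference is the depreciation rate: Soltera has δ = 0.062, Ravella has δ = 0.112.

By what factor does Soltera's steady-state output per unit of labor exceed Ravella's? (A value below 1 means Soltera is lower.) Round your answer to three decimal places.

Steady-state y* = [s/(n + δ)]^(α/(1−α)), so the ratio is [ (s_S/(n + δ)_S) / (s_R/(n + δ)_R) ]^0.5152.
s_S/(n + δ)_S = 0.40/0.067 = 5.9701; s_R/(n + δ)_R = 0.40/0.117 = 3.4188.
Ratio = (5.9701/3.4188)^0.5152 = 1.7463^0.5152 ≈ 1.3327

ratio ≈ 1.333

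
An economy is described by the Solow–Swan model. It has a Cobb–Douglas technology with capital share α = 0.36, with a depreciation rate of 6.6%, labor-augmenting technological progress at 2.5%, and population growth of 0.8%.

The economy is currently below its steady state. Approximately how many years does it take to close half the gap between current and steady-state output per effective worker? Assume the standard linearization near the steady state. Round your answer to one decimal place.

t_½ ≈ 10.9 years

Near the steady state the convergence rate is λ = (1 − α)(n + g + δ).
λ = (1 − 0.36) × 0.099 = 0.64 × 0.099 = 0.06336
Half-life = ln 2 / λ = 0.6931 / 0.06336 ≈ 10.94 years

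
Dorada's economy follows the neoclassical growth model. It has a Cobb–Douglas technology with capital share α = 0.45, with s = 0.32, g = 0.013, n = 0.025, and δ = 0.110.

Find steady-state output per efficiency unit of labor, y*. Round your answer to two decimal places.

At the steady state, Δk = 0, so s·k^α = (n + g + δ)·k.
Rearranging, k^(1−α) = s / (n + g + δ).
k^0.55 = 0.32 / (0.025 + 0.013 + 0.110) = 0.32 / 0.148 = 2.1622
k* = 2.1622^(1/0.55) ≈ 4.0635
y* = (k*)^α = 4.0635^0.45 ≈ 1.8793

y* ≈ 1.88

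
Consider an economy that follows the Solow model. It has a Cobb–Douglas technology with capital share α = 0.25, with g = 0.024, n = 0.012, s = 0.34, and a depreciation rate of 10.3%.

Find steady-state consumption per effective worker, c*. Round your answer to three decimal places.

c* ≈ 0.889

At the steady state, Δk = 0, so s·k^α = (n + g + δ)·k.
Dividing both sides by k: k^(1−α) = s / (n + g + δ).
k^0.75 = 0.34 / (0.012 + 0.024 + 0.103) = 0.34 / 0.139 = 2.4460
k* = 2.4460^(1/0.75) ≈ 3.2957
y* = (k*)^α = 3.2957^0.25 ≈ 1.3474
c* = (1 − s)·y* = (1 − 0.34) × 1.3474 ≈ 0.8893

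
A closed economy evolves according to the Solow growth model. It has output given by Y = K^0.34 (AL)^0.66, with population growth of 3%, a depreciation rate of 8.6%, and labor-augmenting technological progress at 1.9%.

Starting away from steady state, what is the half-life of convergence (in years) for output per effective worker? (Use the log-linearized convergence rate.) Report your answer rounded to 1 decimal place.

Near the steady state the convergence rate is λ = (1 − α)(n + g + δ).
λ = (1 − 0.34) × 0.135 = 0.66 × 0.135 = 0.0891
Half-life = ln 2 / λ = 0.6931 / 0.0891 ≈ 7.78 years

about 7.8 years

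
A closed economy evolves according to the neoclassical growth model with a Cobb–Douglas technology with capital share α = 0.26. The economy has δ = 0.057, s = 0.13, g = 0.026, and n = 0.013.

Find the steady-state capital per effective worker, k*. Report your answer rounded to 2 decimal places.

k* ≈ 1.51

In steady state, investment equals break-even investment: s·k^α = (n + g + δ)·k.
Rearranging, k^(1−α) = s / (n + g + δ).
k^0.74 = 0.13 / (0.013 + 0.026 + 0.057) = 0.13 / 0.096 = 1.3542
k* = 1.3542^(1/0.74) ≈ 1.5064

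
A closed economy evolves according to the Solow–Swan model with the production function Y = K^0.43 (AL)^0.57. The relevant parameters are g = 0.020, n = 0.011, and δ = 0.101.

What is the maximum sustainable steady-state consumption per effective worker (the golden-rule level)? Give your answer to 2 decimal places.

At the golden rule, f'(k) = n + g + δ, so α·k^(α−1) = n + g + δ and k_gold = (α/(n + g + δ))^(1/(1−α)).
k_gold = (0.43/0.132)^(1/0.57) = 3.2576^1.7544 ≈ 7.9401
c_gold = f(k_gold) − (n + g + δ)·k_gold = 2.4374 − 0.132×7.9401 ≈ 1.3893

c_gold ≈ 1.39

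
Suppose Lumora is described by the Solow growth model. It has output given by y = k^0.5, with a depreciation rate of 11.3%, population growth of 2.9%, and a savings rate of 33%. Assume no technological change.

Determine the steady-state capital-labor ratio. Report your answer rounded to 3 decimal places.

At the steady state, Δk = 0, so s·k^α = (n + δ)·k.
Rearranging, k^(1−α) = s / (n + δ).
k^0.5 = 0.33 / (0.029 + 0.113) = 0.33 / 0.142 = 2.3239
k* = 2.3239^(1/0.5) ≈ 5.4005

k* ≈ 5.401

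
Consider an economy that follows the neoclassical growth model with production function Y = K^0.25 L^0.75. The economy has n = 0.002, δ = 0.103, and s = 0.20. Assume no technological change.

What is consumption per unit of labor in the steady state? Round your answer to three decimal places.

Steady state requires s·f(k) = (n + δ)·k, i.e. s·k^α = (n + δ)·k.
Rearranging, k^(1−α) = s / (n + δ).
k^0.75 = 0.20 / (0.002 + 0.103) = 0.20 / 0.105 = 1.9048
k* = 1.9048^(1/0.75) ≈ 2.3612
y* = (k*)^α = 2.3612^0.25 ≈ 1.2396
c* = (1 − s)·y* = (1 − 0.20) × 1.2396 ≈ 0.9917

c* = 0.992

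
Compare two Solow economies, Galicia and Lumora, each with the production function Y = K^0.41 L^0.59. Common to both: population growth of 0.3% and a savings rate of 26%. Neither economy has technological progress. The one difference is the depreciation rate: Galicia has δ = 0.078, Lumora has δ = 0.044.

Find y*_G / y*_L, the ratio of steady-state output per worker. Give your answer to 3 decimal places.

y*_G / y*_L ≈ 0.685

Steady-state y* = [s/(n + δ)]^(α/(1−α)), so the ratio is [ (s_G/(n + δ)_G) / (s_L/(n + δ)_L) ]^0.6949.
s_G/(n + δ)_G = 0.26/0.081 = 3.2099; s_L/(n + δ)_L = 0.26/0.047 = 5.5319.
Ratio = (3.2099/5.5319)^0.6949 = 0.5803^0.6949 ≈ 0.6851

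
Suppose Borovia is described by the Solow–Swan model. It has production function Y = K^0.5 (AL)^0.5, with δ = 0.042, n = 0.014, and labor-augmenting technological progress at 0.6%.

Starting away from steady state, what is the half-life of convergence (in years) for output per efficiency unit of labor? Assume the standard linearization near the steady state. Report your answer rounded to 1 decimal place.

Near the steady state the convergence rate is λ = (1 − α)(n + g + δ).
λ = (1 − 0.5) × 0.062 = 0.5 × 0.062 = 0.0310
Half-life = ln 2 / λ = 0.6931 / 0.0310 ≈ 22.36 years

t_½ ≈ 22.4 years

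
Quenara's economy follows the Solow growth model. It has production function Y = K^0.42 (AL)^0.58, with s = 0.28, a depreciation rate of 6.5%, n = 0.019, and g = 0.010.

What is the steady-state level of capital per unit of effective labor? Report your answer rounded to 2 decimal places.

At the steady state, Δk = 0, so s·k^α = (n + g + δ)·k.
Dividing both sides by k: k^(1−α) = s / (n + g + δ).
k^0.58 = 0.28 / (0.019 + 0.010 + 0.065) = 0.28 / 0.094 = 2.9787
k* = 2.9787^(1/0.58) ≈ 6.5658

k* = 6.57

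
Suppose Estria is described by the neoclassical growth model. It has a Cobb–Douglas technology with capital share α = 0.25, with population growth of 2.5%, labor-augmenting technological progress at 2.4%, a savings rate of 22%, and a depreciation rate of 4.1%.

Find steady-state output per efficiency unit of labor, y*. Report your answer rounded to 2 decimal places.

At the steady state, Δk = 0, so s·k^α = (n + g + δ)·k.
Rearranging, k^(1−α) = s / (n + g + δ).
k^0.75 = 0.22 / (0.025 + 0.024 + 0.041) = 0.22 / 0.090 = 2.4444
k* = 2.4444^(1/0.75) ≈ 3.2928
y* = (k*)^α = 3.2928^0.25 ≈ 1.3471

y* ≈ 1.35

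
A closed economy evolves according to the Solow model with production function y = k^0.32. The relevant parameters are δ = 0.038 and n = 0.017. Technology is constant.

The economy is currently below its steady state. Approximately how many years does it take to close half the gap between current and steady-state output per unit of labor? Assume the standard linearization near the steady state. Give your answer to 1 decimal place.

Near the steady state the convergence rate is λ = (1 − α)(n + δ).
λ = (1 − 0.32) × 0.055 = 0.68 × 0.055 = 0.0374
Half-life = ln 2 / λ = 0.6931 / 0.0374 ≈ 18.53 years

t_½ ≈ 18.5 years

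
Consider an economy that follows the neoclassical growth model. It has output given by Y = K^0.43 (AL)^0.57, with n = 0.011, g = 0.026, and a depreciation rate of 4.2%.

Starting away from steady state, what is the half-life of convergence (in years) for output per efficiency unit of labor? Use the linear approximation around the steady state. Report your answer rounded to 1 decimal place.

about 15.4 years

Near the steady state the convergence rate is λ = (1 − α)(n + g + δ).
λ = (1 − 0.43) × 0.079 = 0.57 × 0.079 = 0.04503
Half-life = ln 2 / λ = 0.6931 / 0.04503 ≈ 15.39 years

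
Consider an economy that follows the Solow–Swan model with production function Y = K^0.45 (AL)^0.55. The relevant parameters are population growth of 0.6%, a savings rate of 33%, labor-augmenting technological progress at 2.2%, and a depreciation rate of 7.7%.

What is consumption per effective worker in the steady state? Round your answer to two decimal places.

c* = 1.71

In steady state, investment equals break-even investment: s·k^α = (n + g + δ)·k.
Dividing both sides by k: k^(1−α) = s / (n + g + δ).
k^0.55 = 0.33 / (0.006 + 0.022 + 0.077) = 0.33 / 0.105 = 3.1429
k* = 3.1429^(1/0.55) ≈ 8.0212
y* = (k*)^α = 8.0212^0.45 ≈ 2.5522
c* = (1 − s)·y* = (1 − 0.33) × 2.5522 ≈ 1.7100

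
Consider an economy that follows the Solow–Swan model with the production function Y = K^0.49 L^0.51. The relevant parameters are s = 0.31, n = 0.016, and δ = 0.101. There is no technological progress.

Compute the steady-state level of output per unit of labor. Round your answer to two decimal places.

At the steady state, Δk = 0, so s·k^α = (n + δ)·k.
Rearranging, k^(1−α) = s / (n + δ).
k^0.51 = 0.31 / (0.016 + 0.101) = 0.31 / 0.117 = 2.6496
k* = 2.6496^(1/0.51) ≈ 6.7572
y* = (k*)^α = 6.7572^0.49 ≈ 2.5503

y* = 2.55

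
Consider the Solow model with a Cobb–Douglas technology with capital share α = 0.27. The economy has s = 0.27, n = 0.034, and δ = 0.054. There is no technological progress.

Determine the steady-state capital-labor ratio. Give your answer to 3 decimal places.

Steady state requires s·f(k) = (n + δ)·k, i.e. s·k^α = (n + δ)·k.
Rearranging, k^(1−α) = s / (n + δ).
k^0.73 = 0.27 / (0.034 + 0.054) = 0.27 / 0.088 = 3.0682
k* = 3.0682^(1/0.73) ≈ 4.6448

k* ≈ 4.645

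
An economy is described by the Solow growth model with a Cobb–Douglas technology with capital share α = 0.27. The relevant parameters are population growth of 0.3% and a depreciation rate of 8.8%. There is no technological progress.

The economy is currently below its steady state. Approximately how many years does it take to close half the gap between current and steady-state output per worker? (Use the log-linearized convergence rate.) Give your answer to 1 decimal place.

Near the steady state the convergence rate is λ = (1 − α)(n + δ).
λ = (1 − 0.27) × 0.091 = 0.73 × 0.091 = 0.06643
Half-life = ln 2 / λ = 0.6931 / 0.06643 ≈ 10.43 years

half-life ≈ 10.4 years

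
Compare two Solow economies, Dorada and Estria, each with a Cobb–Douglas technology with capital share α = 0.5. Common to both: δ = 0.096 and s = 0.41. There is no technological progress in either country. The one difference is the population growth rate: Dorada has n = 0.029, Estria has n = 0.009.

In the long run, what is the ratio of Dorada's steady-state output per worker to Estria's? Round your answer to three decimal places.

y*_D / y*_E ≈ 0.840

Steady-state y* = [s/(n + δ)]^(α/(1−α)), so the ratio is [ (s_D/(n + δ)_D) / (s_E/(n + δ)_E) ]^1.
s_D/(n + δ)_D = 0.41/0.125 = 3.2800; s_E/(n + δ)_E = 0.41/0.105 = 3.9048.
Ratio = (3.2800/3.9048)^1 = 0.8400^1 ≈ 0.8400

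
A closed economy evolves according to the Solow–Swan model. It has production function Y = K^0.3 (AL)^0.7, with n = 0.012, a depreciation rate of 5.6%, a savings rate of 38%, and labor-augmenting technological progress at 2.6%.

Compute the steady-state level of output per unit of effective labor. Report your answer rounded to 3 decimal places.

y* ≈ 1.820

Steady state requires s·f(k) = (n + g + δ)·k, i.e. s·k^α = (n + g + δ)·k.
Dividing both sides by k: k^(1−α) = s / (n + g + δ).
k^0.7 = 0.38 / (0.012 + 0.026 + 0.056) = 0.38 / 0.094 = 4.0426
k* = 4.0426^(1/0.7) ≈ 7.3563
y* = (k*)^α = 7.3563^0.3 ≈ 1.8197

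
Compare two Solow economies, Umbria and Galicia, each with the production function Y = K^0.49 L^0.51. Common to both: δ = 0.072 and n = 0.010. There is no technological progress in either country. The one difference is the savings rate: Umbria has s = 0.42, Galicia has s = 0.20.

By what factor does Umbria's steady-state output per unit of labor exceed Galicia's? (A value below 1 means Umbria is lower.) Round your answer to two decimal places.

y*_U / y*_G ≈ 2.04

Steady-state y* = [s/(n + δ)]^(α/(1−α)), so the ratio is [ (s_U/(n + δ)_U) / (s_G/(n + δ)_G) ]^0.9608.
s_U/(n + δ)_U = 0.42/0.082 = 5.1220; s_G/(n + δ)_G = 0.20/0.082 = 2.4390.
Ratio = (5.1220/2.4390)^0.9608 = 2.1000^0.9608 ≈ 2.0398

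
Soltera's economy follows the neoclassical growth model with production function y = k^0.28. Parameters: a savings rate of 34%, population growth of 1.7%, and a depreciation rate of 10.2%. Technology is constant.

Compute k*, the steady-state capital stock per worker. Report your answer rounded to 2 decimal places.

Steady state requires s·f(k) = (n + δ)·k, i.e. s·k^α = (n + δ)·k.
Rearranging, k^(1−α) = s / (n + δ).
k^0.72 = 0.34 / (0.017 + 0.102) = 0.34 / 0.119 = 2.8571
k* = 2.8571^(1/0.72) ≈ 4.2976

k* ≈ 4.30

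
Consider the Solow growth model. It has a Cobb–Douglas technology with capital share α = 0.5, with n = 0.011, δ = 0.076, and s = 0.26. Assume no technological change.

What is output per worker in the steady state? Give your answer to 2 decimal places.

At the steady state, Δk = 0, so s·k^α = (n + δ)·k.
Rearranging, k^(1−α) = s / (n + δ).
k^0.5 = 0.26 / (0.011 + 0.076) = 0.26 / 0.087 = 2.9885
k* = 2.9885^(1/0.5) ≈ 8.9311
y* = (k*)^α = 8.9311^0.5 ≈ 2.9885

y* ≈ 2.99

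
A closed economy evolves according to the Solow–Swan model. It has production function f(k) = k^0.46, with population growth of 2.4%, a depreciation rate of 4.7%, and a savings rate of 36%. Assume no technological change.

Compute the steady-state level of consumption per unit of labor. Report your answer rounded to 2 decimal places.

c* ≈ 2.55

In steady state, investment equals break-even investment: s·k^α = (n + δ)·k.
Dividing both sides by k: k^(1−α) = s / (n + δ).
k^0.54 = 0.36 / (0.024 + 0.047) = 0.36 / 0.071 = 5.0704
k* = 5.0704^(1/0.54) ≈ 20.2131
y* = (k*)^α = 20.2131^0.46 ≈ 3.9865
c* = (1 − s)·y* = (1 − 0.36) × 3.9865 ≈ 2.5514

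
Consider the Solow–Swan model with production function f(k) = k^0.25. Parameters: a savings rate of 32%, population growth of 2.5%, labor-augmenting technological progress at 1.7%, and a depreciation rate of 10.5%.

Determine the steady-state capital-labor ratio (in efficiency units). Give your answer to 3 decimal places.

k* ≈ 2.821

At the steady state, Δk = 0, so s·k^α = (n + g + δ)·k.
Rearranging, k^(1−α) = s / (n + g + δ).
k^0.75 = 0.32 / (0.025 + 0.017 + 0.105) = 0.32 / 0.147 = 2.1769
k* = 2.1769^(1/0.75) ≈ 2.8213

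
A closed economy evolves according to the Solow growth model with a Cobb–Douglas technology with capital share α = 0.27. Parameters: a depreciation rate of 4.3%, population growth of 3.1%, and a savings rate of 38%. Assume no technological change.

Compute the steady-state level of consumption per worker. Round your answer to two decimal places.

c* = 1.14

At the steady state, Δk = 0, so s·k^α = (n + δ)·k.
Rearranging, k^(1−α) = s / (n + δ).
k^0.73 = 0.38 / (0.031 + 0.043) = 0.38 / 0.074 = 5.1351
k* = 5.1351^(1/0.73) ≈ 9.4049
y* = (k*)^α = 9.4049^0.27 ≈ 1.8315
c* = (1 − s)·y* = (1 − 0.38) × 1.8315 ≈ 1.1355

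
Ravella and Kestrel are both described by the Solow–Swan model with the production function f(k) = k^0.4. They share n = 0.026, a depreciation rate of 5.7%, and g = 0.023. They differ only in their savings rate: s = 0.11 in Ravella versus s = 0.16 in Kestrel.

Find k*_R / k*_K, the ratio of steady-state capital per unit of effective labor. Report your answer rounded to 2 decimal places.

Steady-state k* = [s/(n + g + δ)]^(1/(1−α)), so the ratio is [ (s_R/(n + g + δ)_R) / (s_K/(n + g + δ)_K) ]^1.6667.
s_R/(n + g + δ)_R = 0.11/0.106 = 1.0377; s_K/(n + g + δ)_K = 0.16/0.106 = 1.5094.
Ratio = (1.0377/1.5094)^1.6667 = 0.6875^1.6667 ≈ 0.5355

ratio ≈ 0.54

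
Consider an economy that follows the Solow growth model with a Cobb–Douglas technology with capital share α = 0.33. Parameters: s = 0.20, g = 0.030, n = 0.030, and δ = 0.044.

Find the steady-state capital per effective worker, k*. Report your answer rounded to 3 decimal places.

k* = 2.654

In steady state, investment equals break-even investment: s·k^α = (n + g + δ)·k.
Dividing both sides by k: k^(1−α) = s / (n + g + δ).
k^0.67 = 0.20 / (0.030 + 0.030 + 0.044) = 0.20 / 0.104 = 1.9231
k* = 1.9231^(1/0.67) ≈ 2.6539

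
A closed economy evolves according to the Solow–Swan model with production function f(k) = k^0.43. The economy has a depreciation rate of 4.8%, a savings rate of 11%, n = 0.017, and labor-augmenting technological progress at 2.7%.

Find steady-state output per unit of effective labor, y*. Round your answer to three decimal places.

y* = 1.144

Steady state requires s·f(k) = (n + g + δ)·k, i.e. s·k^α = (n + g + δ)·k.
Rearranging, k^(1−α) = s / (n + g + δ).
k^0.57 = 0.11 / (0.017 + 0.027 + 0.048) = 0.11 / 0.092 = 1.1957
k* = 1.1957^(1/0.57) ≈ 1.3683
y* = (k*)^α = 1.3683^0.43 ≈ 1.1443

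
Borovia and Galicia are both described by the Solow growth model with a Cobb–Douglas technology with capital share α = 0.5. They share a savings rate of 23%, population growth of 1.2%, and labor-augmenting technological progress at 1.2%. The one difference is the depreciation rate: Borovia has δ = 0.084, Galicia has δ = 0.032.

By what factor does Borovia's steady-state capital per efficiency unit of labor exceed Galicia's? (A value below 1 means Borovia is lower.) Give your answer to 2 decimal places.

Steady-state k* = [s/(n + g + δ)]^(1/(1−α)), so the ratio is [ (s_B/(n + g + δ)_B) / (s_G/(n + g + δ)_G) ]^2.
s_B/(n + g + δ)_B = 0.23/0.108 = 2.1296; s_G/(n + g + δ)_G = 0.23/0.056 = 4.1071.
Ratio = (2.1296/4.1071)^2 = 0.5185^2 ≈ 0.2688

k*_B / k*_G ≈ 0.27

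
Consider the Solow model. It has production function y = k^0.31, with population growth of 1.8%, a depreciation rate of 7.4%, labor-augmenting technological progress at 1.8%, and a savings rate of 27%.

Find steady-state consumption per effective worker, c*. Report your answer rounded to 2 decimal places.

c* ≈ 1.09

At the steady state, Δk = 0, so s·k^α = (n + g + δ)·k.
Rearranging, k^(1−α) = s / (n + g + δ).
k^0.69 = 0.27 / (0.018 + 0.018 + 0.074) = 0.27 / 0.110 = 2.4545
k* = 2.4545^(1/0.69) ≈ 3.6742
y* = (k*)^α = 3.6742^0.31 ≈ 1.4969
c* = (1 − s)·y* = (1 − 0.27) × 1.4969 ≈ 1.0927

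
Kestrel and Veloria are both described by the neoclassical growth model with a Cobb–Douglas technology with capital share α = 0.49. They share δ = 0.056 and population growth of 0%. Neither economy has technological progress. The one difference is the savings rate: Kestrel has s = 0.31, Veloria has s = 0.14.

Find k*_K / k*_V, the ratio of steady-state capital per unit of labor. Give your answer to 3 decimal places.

Steady-state k* = [s/(n + δ)]^(1/(1−α)), so the ratio is [ (s_K/(n + δ)_K) / (s_V/(n + δ)_V) ]^1.9608.
s_K/(n + δ)_K = 0.31/0.056 = 5.5357; s_V/(n + δ)_V = 0.14/0.056 = 2.5000.
Ratio = (5.5357/2.5000)^1.9608 = 2.2143^1.9608 ≈ 4.7527

ratio ≈ 4.753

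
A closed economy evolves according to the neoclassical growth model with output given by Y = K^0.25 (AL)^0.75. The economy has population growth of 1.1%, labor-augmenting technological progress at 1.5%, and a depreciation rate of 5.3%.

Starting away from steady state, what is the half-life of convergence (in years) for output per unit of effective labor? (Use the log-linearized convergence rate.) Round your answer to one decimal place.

Near the steady state the convergence rate is λ = (1 − α)(n + g + δ).
λ = (1 − 0.25) × 0.079 = 0.75 × 0.079 = 0.05925
Half-life = ln 2 / λ = 0.6931 / 0.05925 ≈ 11.70 years

about 11.7 years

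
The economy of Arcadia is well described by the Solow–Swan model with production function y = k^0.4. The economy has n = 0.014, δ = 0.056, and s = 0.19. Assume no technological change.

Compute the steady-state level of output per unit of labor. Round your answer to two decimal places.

y* ≈ 1.95

Steady state requires s·f(k) = (n + δ)·k, i.e. s·k^α = (n + δ)·k.
Rearranging, k^(1−α) = s / (n + δ).
k^0.6 = 0.19 / (0.014 + 0.056) = 0.19 / 0.070 = 2.7143
k* = 2.7143^(1/0.6) ≈ 5.2816
y* = (k*)^α = 5.2816^0.4 ≈ 1.9458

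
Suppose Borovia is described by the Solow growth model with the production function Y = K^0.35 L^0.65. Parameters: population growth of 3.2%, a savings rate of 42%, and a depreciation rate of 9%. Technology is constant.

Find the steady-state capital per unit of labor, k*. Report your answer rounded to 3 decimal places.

k* = 6.699

In steady state, investment equals break-even investment: s·k^α = (n + δ)·k.
Dividing both sides by k: k^(1−α) = s / (n + δ).
k^0.65 = 0.42 / (0.032 + 0.090) = 0.42 / 0.122 = 3.4426
k* = 3.4426^(1/0.65) ≈ 6.6985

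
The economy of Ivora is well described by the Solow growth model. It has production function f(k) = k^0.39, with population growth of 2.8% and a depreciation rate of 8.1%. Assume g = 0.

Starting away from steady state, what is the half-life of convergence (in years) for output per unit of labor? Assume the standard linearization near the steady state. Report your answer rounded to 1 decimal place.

Near the steady state the convergence rate is λ = (1 − α)(n + δ).
λ = (1 − 0.39) × 0.109 = 0.61 × 0.109 = 0.06649
Half-life = ln 2 / λ = 0.6931 / 0.06649 ≈ 10.42 years

half-life ≈ 10.4 years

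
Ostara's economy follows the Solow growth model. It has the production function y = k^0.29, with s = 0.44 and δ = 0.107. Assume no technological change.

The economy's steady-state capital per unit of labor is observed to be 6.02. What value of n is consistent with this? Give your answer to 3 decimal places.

In steady state, investment equals break-even investment: s·k^α = (n + δ)·k.
So s / (n + δ) = (k*)^(1−α) = 6.02^0.71 = 3.5770.
Therefore n + δ = s / 3.5770 = 0.44 / 3.5770 = 0.1230, so n = 0.1230 − 0.107 = 0.0160.

n ≈ 0.016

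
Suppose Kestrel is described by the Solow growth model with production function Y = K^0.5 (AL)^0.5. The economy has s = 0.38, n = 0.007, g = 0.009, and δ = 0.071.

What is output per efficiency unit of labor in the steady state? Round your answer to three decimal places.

y* ≈ 4.368

Steady state requires s·f(k) = (n + g + δ)·k, i.e. s·k^α = (n + g + δ)·k.
Dividing both sides by k: k^(1−α) = s / (n + g + δ).
k^0.5 = 0.38 / (0.007 + 0.009 + 0.071) = 0.38 / 0.087 = 4.3678
k* = 4.3678^(1/0.5) ≈ 19.0777
y* = (k*)^α = 19.0777^0.5 ≈ 4.3678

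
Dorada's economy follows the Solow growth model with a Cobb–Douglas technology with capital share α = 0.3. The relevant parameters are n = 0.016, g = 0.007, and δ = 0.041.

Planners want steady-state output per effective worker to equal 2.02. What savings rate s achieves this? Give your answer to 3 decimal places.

s ≈ 0.330

In steady state, investment equals break-even investment: s·k^α = (n + g + δ)·k.
Since y* = [s/(n + g + δ)]^(α/(1−α)), we have s/(n + g + δ) = (y*)^((1−α)/α) = 2.02^2.3333 = 5.1579.
Therefore s = 5.1579 × (n + g + δ) = 5.1579 × 0.064 = 0.3301.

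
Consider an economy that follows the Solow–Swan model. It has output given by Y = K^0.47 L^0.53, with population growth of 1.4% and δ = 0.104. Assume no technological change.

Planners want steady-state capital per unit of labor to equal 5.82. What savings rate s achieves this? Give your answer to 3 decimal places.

At the steady state, Δk = 0, so s·k^α = (n + δ)·k.
So s / (n + δ) = (k*)^(1−α) = 5.82^0.53 = 2.5434.
Therefore s = 2.5434 × (n + δ) = 2.5434 × 0.118 = 0.3001.

s ≈ 0.300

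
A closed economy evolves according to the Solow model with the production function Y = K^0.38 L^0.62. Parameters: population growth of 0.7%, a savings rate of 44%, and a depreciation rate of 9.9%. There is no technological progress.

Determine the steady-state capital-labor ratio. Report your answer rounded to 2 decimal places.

Steady state requires s·f(k) = (n + δ)·k, i.e. s·k^α = (n + δ)·k.
Rearranging, k^(1−α) = s / (n + δ).
k^0.62 = 0.44 / (0.007 + 0.099) = 0.44 / 0.106 = 4.1509
k* = 4.1509^(1/0.62) ≈ 9.9312

k* = 9.93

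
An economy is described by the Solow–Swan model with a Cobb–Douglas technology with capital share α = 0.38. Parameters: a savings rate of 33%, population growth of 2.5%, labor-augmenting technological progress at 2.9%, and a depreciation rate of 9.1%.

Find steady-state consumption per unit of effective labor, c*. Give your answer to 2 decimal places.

Steady state requires s·f(k) = (n + g + δ)·k, i.e. s·k^α = (n + g + δ)·k.
Rearranging, k^(1−α) = s / (n + g + δ).
k^0.62 = 0.33 / (0.025 + 0.029 + 0.091) = 0.33 / 0.145 = 2.2759
k* = 2.2759^(1/0.62) ≈ 3.7675
y* = (k*)^α = 3.7675^0.38 ≈ 1.6554
c* = (1 − s)·y* = (1 − 0.33) × 1.6554 ≈ 1.1091

c* = 1.11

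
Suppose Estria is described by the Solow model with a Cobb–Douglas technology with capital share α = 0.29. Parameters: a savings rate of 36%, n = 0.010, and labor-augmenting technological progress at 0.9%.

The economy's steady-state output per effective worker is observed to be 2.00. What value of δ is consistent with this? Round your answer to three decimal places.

δ ≈ 0.047

Steady state requires s·f(k) = (n + g + δ)·k, i.e. s·k^α = (n + g + δ)·k.
Since y* = [s/(n + g + δ)]^(α/(1−α)), we have s/(n + g + δ) = (y*)^((1−α)/α) = 2.00^2.4483 = 5.4577.
Therefore n + g + δ = s / 5.4577 = 0.36 / 5.4577 = 0.0660, so δ = 0.0660 − 0.019 = 0.0470.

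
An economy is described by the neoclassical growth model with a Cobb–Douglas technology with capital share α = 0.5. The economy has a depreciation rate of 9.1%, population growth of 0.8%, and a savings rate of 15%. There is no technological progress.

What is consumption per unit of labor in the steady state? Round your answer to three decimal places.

Steady state requires s·f(k) = (n + δ)·k, i.e. s·k^α = (n + δ)·k.
Dividing both sides by k: k^(1−α) = s / (n + δ).
k^0.5 = 0.15 / (0.008 + 0.091) = 0.15 / 0.099 = 1.5152
k* = 1.5152^(1/0.5) ≈ 2.2958
y* = (k*)^α = 2.2958^0.5 ≈ 1.5152
c* = (1 − s)·y* = (1 − 0.15) × 1.5152 ≈ 1.2879

c* = 1.288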